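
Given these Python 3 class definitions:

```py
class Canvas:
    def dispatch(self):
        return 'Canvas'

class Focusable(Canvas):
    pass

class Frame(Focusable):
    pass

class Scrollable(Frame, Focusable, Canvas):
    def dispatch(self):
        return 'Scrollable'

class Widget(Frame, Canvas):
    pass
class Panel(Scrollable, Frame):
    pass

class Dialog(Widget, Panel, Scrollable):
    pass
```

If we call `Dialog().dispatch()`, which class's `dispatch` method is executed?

Scrollable

L[Dialog] = Dialog + merge(L[Widget], L[Panel], L[Scrollable], [Widget Panel Scrollable])
  take Widget:  [Widget Frame Focusable Canvas object] + [Panel Scrollable Frame Focusable Canvas object] + [Scrollable Frame Focusable Canvas object] + [Widget Panel Scrollable]
  take Panel:  [Frame Focusable Canvas object] + [Panel Scrollable Frame Focusable Canvas object] + [Scrollable Frame Focusable Canvas object] + [Panel Scrollable]
  take Scrollable:  [Frame Focusable Canvas object] + [Scrollable Frame Focusable Canvas object] + [Scrollable Frame Focusable Canvas object] + [Scrollable]
  take Frame:  [Frame Focusable Canvas object] + [Frame Focusable Canvas object] + [Frame Focusable Canvas object]
  take Focusable:  [Focusable Canvas object] + [Focusable Canvas object] + [Focusable Canvas object]
  take Canvas:  [Canvas object] + [Canvas object] + [Canvas object]
  take object:  [object] + [object] + [object]
MRO: Dialog Widget Panel Scrollable Frame Focusable Canvas object
dispatch is defined in: Canvas, Scrollable. First along the MRO is Scrollable.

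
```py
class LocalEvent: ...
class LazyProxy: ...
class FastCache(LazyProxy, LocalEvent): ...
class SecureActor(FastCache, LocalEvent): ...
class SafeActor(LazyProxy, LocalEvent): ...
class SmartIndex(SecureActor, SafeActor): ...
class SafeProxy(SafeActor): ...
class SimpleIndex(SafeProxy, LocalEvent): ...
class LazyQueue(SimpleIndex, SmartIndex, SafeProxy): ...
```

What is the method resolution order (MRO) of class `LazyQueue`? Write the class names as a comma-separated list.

LazyQueue, SimpleIndex, SmartIndex, SafeProxy, SecureActor, FastCache, SafeActor, LazyProxy, LocalEvent, object

L[LazyQueue] = LazyQueue + merge(L[SimpleIndex], L[SmartIndex], L[SafeProxy], [SimpleIndex SmartIndex SafeProxy])
  take SimpleIndex:  [SimpleIndex SafeProxy SafeActor LazyProxy LocalEvent object] + [SmartIndex SecureActor FastCache SafeActor LazyProxy LocalEvent object] + [SafeProxy SafeActor LazyProxy LocalEvent object] + [SimpleIndex SmartIndex SafeProxy]
  take SmartIndex:  [SafeProxy SafeActor LazyProxy LocalEvent object] + [SmartIndex SecureActor FastCache SafeActor LazyProxy LocalEvent object] + [SafeProxy SafeActor LazyProxy LocalEvent object] + [SmartIndex SafeProxy]
  take SafeProxy:  [SafeProxy SafeActor LazyProxy LocalEvent object] + [SecureActor FastCache SafeActor LazyProxy LocalEvent object] + [SafeProxy SafeActor LazyProxy LocalEvent object] + [SafeProxy]
  take SecureActor:  [SafeActor LazyProxy LocalEvent object] + [SecureActor FastCache SafeActor LazyProxy LocalEvent object] + [SafeActor LazyProxy LocalEvent object]
  take FastCache:  [SafeActor LazyProxy LocalEvent object] + [FastCache SafeActor LazyProxy LocalEvent object] + [SafeActor LazyProxy LocalEvent object]
  take SafeActor:  [SafeActor LazyProxy LocalEvent object] + [SafeActor LazyProxy LocalEvent object] + [SafeActor LazyProxy LocalEvent object]
  take LazyProxy:  [LazyProxy LocalEvent object] + [LazyProxy LocalEvent object] + [LazyProxy LocalEvent object]
  take LocalEvent:  [LocalEvent object] + [LocalEvent object] + [LocalEvent object]
  take object:  [object] + [object] + [object]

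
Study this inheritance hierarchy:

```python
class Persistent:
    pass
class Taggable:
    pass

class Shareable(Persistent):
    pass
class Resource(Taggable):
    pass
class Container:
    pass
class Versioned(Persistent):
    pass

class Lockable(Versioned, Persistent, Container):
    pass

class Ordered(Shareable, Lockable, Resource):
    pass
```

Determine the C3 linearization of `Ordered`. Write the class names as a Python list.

[Ordered, Shareable, Lockable, Versioned, Persistent, Container, Resource, Taggable, object]

L[Ordered] = Ordered + merge(L[Shareable], L[Lockable], L[Resource], [Shareable Lockable Resource])
  take Shareable:  [Shareable Persistent object] + [Lockable Versioned Persistent Container object] + [Resource Taggable object] + [Shareable Lockable Resource]
  take Lockable:  [Persistent object] + [Lockable Versioned Persistent Container object] + [Resource Taggable object] + [Lockable Resource]
  take Versioned:  [Persistent object] + [Versioned Persistent Container object] + [Resource Taggable object] + [Resource]
  take Persistent:  [Persistent object] + [Persistent Container object] + [Resource Taggable object] + [Resource]
  take Container:  [object] + [Container object] + [Resource Taggable object] + [Resource]
  take Resource:  [object] + [object] + [Resource Taggable object] + [Resource]
  take Taggable:  [object] + [object] + [Taggable object]
  take object:  [object] + [object] + [object]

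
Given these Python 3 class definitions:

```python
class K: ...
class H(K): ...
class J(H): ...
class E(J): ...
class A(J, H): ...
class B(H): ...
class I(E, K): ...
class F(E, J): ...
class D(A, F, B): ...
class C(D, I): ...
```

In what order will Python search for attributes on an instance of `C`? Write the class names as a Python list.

L[C] = C + merge(L[D], L[I], [D I])
  take D:  [D A F E J B H K object] + [I E J H K object] + [D I]
  take A:  [A F E J B H K object] + [I E J H K object] + [I]
  take F:  [F E J B H K object] + [I E J H K object] + [I]
  take I:  [E J B H K object] + [I E J H K object] + [I]
  take E:  [E J B H K object] + [E J H K object]
  take J:  [J B H K object] + [J H K object]
  take B:  [B H K object] + [H K object]
  take H:  [H K object] + [H K object]
  take K:  [K object] + [K object]
  take object:  [object] + [object]

[C, D, A, F, I, E, J, B, H, K, object]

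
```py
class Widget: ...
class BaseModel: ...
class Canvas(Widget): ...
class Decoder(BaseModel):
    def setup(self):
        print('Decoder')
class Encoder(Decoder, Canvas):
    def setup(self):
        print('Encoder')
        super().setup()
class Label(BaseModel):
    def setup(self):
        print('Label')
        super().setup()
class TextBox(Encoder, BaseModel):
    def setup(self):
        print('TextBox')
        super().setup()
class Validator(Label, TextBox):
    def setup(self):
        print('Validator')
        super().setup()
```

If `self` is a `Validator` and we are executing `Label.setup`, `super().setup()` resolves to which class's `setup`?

L[Validator] = Validator + merge(L[Label], L[TextBox], [Label TextBox])
  take Label:  [Label BaseModel object] + [TextBox Encoder Decoder BaseModel Canvas Widget object] + [Label TextBox]
  take TextBox:  [BaseModel object] + [TextBox Encoder Decoder BaseModel Canvas Widget object] + [TextBox]
  take Encoder:  [BaseModel object] + [Encoder Decoder BaseModel Canvas Widget object]
  take Decoder:  [BaseModel object] + [Decoder BaseModel Canvas Widget object]
  take BaseModel:  [BaseModel object] + [BaseModel Canvas Widget object]
  take Canvas:  [object] + [Canvas Widget object]
  take Widget:  [object] + [Widget object]
  take object:  [object] + [object]
MRO: Validator Label TextBox Encoder Decoder BaseModel Canvas Widget object
super() in Label.setup on a Validator instance goes to the class after Label in Validator's MRO: TextBox.

TextBox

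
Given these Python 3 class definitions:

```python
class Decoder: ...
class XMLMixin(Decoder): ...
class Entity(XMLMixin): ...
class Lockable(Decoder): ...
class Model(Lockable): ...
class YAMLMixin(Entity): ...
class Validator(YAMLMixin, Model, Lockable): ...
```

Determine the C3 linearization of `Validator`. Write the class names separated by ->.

L[Validator] = Validator + merge(L[YAMLMixin], L[Model], L[Lockable], [YAMLMixin Model Lockable])
  take YAMLMixin:  [YAMLMixin Entity XMLMixin Decoder object] + [Model Lockable Decoder object] + [Lockable Decoder object] + [YAMLMixin Model Lockable]
  take Entity:  [Entity XMLMixin Decoder object] + [Model Lockable Decoder object] + [Lockable Decoder object] + [Model Lockable]
  take XMLMixin:  [XMLMixin Decoder object] + [Model Lockable Decoder object] + [Lockable Decoder object] + [Model Lockable]
  take Model:  [Decoder object] + [Model Lockable Decoder object] + [Lockable Decoder object] + [Model Lockable]
  take Lockable:  [Decoder object] + [Lockable Decoder object] + [Lockable Decoder object] + [Lockable]
  take Decoder:  [Decoder object] + [Decoder object] + [Decoder object]
  take object:  [object] + [object] + [object]

Validator -> YAMLMixin -> Entity -> XMLMixin -> Model -> Lockable -> Decoder -> object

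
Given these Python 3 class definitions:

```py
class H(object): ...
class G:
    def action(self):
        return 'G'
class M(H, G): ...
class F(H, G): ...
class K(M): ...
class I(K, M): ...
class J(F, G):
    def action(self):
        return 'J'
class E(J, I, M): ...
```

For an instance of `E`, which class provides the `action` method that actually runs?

L[E] = E + merge(L[J], L[I], L[M], [J I M])
  take J:  [J F H G object] + [I K M H G object] + [M H G object] + [J I M]
  take F:  [F H G object] + [I K M H G object] + [M H G object] + [I M]
  take I:  [H G object] + [I K M H G object] + [M H G object] + [I M]
  take K:  [H G object] + [K M H G object] + [M H G object] + [M]
  take M:  [H G object] + [M H G object] + [M H G object] + [M]
  take H:  [H G object] + [H G object] + [H G object]
  take G:  [G object] + [G object] + [G object]
  take object:  [object] + [object] + [object]
MRO: E J F I K M H G object
action is defined in: G, J. First along the MRO is J.

J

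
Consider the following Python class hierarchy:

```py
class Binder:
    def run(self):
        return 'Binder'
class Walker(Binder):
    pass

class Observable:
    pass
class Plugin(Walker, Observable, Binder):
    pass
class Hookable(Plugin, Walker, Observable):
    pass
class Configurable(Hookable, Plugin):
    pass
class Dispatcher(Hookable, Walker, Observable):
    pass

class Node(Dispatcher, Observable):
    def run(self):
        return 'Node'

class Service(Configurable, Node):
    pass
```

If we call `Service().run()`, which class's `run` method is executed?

Node

L[Service] = Service + merge(L[Configurable], L[Node], [Configurable Node])
  take Configurable:  [Configurable Hookable Plugin Walker Observable Binder object] + [Node Dispatcher Hookable Plugin Walker Observable Binder object] + [Configurable Node]
  take Node:  [Hookable Plugin Walker Observable Binder object] + [Node Dispatcher Hookable Plugin Walker Observable Binder object] + [Node]
  take Dispatcher:  [Hookable Plugin Walker Observable Binder object] + [Dispatcher Hookable Plugin Walker Observable Binder object]
  take Hookable:  [Hookable Plugin Walker Observable Binder object] + [Hookable Plugin Walker Observable Binder object]
  take Plugin:  [Plugin Walker Observable Binder object] + [Plugin Walker Observable Binder object]
  take Walker:  [Walker Observable Binder object] + [Walker Observable Binder object]
  take Observable:  [Observable Binder object] + [Observable Binder object]
  take Binder:  [Binder object] + [Binder object]
  take object:  [object] + [object]
MRO: Service Configurable Node Dispatcher Hookable Plugin Walker Observable Binder object
run is defined in: Binder, Node. First along the MRO is Node.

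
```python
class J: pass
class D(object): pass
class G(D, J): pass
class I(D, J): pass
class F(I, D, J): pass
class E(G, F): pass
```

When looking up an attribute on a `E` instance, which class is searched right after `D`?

L[E] = E + merge(L[G], L[F], [G F])
  take G:  [G D J object] + [F I D J object] + [G F]
  take F:  [D J object] + [F I D J object] + [F]
  take I:  [D J object] + [I D J object]
  take D:  [D J object] + [D J object]
  take J:  [J object] + [J object]
  take object:  [object] + [object]
MRO: E G F I D J object
D is at position 4; next is J.

J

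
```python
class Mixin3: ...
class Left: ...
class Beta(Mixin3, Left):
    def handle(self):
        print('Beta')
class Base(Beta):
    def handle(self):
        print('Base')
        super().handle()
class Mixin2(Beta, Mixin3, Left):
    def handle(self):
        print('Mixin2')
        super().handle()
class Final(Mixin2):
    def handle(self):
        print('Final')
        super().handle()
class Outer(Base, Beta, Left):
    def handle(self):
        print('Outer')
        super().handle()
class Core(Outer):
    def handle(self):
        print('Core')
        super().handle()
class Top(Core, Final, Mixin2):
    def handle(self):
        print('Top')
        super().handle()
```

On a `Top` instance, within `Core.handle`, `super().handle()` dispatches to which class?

Outer

L[Top] = Top + merge(L[Core], L[Final], L[Mixin2], [Core Final Mixin2])
  take Core:  [Core Outer Base Beta Mixin3 Left object] + [Final Mixin2 Beta Mixin3 Left object] + [Mixin2 Beta Mixin3 Left object] + [Core Final Mixin2]
  take Outer:  [Outer Base Beta Mixin3 Left object] + [Final Mixin2 Beta Mixin3 Left object] + [Mixin2 Beta Mixin3 Left object] + [Final Mixin2]
  take Base:  [Base Beta Mixin3 Left object] + [Final Mixin2 Beta Mixin3 Left object] + [Mixin2 Beta Mixin3 Left object] + [Final Mixin2]
  take Final:  [Beta Mixin3 Left object] + [Final Mixin2 Beta Mixin3 Left object] + [Mixin2 Beta Mixin3 Left object] + [Final Mixin2]
  take Mixin2:  [Beta Mixin3 Left object] + [Mixin2 Beta Mixin3 Left object] + [Mixin2 Beta Mixin3 Left object] + [Mixin2]
  take Beta:  [Beta Mixin3 Left object] + [Beta Mixin3 Left object] + [Beta Mixin3 Left object]
  take Mixin3:  [Mixin3 Left object] + [Mixin3 Left object] + [Mixin3 Left object]
  take Left:  [Left object] + [Left object] + [Left object]
  take object:  [object] + [object] + [object]
MRO: Top Core Outer Base Final Mixin2 Beta Mixin3 Left object
super() in Core.handle on a Top instance goes to the class after Core in Top's MRO: Outer.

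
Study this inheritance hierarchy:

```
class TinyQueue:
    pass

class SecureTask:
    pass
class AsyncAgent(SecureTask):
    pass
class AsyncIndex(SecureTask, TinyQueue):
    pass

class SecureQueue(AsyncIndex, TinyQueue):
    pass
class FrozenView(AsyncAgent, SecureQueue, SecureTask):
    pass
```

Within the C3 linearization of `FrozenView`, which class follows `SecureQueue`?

L[FrozenView] = FrozenView + merge(L[AsyncAgent], L[SecureQueue], L[SecureTask], [AsyncAgent SecureQueue SecureTask])
  take AsyncAgent:  [AsyncAgent SecureTask object] + [SecureQueue AsyncIndex SecureTask TinyQueue object] + [SecureTask object] + [AsyncAgent SecureQueue SecureTask]
  take SecureQueue:  [SecureTask object] + [SecureQueue AsyncIndex SecureTask TinyQueue object] + [SecureTask object] + [SecureQueue SecureTask]
  take AsyncIndex:  [SecureTask object] + [AsyncIndex SecureTask TinyQueue object] + [SecureTask object] + [SecureTask]
  take SecureTask:  [SecureTask object] + [SecureTask TinyQueue object] + [SecureTask object] + [SecureTask]
  take TinyQueue:  [object] + [TinyQueue object] + [object]
  take object:  [object] + [object] + [object]
MRO: FrozenView AsyncAgent SecureQueue AsyncIndex SecureTask TinyQueue object
SecureQueue is at position 2; next is AsyncIndex.

AsyncIndex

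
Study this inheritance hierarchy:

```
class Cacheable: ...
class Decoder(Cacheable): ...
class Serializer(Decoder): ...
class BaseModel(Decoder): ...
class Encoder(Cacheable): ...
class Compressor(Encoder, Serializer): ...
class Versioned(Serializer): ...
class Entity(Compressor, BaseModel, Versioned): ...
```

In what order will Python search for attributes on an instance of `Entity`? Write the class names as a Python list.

[Entity, Compressor, Encoder, BaseModel, Versioned, Serializer, Decoder, Cacheable, object]

L[Entity] = Entity + merge(L[Compressor], L[BaseModel], L[Versioned], [Compressor BaseModel Versioned])
  take Compressor:  [Compressor Encoder Serializer Decoder Cacheable object] + [BaseModel Decoder Cacheable object] + [Versioned Serializer Decoder Cacheable object] + [Compressor BaseModel Versioned]
  take Encoder:  [Encoder Serializer Decoder Cacheable object] + [BaseModel Decoder Cacheable object] + [Versioned Serializer Decoder Cacheable object] + [BaseModel Versioned]
  take BaseModel:  [Serializer Decoder Cacheable object] + [BaseModel Decoder Cacheable object] + [Versioned Serializer Decoder Cacheable object] + [BaseModel Versioned]
  take Versioned:  [Serializer Decoder Cacheable object] + [Decoder Cacheable object] + [Versioned Serializer Decoder Cacheable object] + [Versioned]
  take Serializer:  [Serializer Decoder Cacheable object] + [Decoder Cacheable object] + [Serializer Decoder Cacheable object]
  take Decoder:  [Decoder Cacheable object] + [Decoder Cacheable object] + [Decoder Cacheable object]
  take Cacheable:  [Cacheable object] + [Cacheable object] + [Cacheable object]
  take object:  [object] + [object] + [object]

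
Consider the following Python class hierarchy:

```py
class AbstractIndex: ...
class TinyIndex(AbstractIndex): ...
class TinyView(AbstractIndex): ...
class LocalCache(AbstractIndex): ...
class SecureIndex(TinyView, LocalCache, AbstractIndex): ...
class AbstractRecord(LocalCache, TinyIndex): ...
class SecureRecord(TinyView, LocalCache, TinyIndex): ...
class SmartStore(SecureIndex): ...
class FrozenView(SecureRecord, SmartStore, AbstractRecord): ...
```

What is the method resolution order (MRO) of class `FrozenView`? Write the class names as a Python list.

[FrozenView, SecureRecord, SmartStore, SecureIndex, TinyView, AbstractRecord, LocalCache, TinyIndex, AbstractIndex, object]

L[FrozenView] = FrozenView + merge(L[SecureRecord], L[SmartStore], L[AbstractRecord], [SecureRecord SmartStore AbstractRecord])
  take SecureRecord:  [SecureRecord TinyView LocalCache TinyIndex AbstractIndex object] + [SmartStore SecureIndex TinyView LocalCache AbstractIndex object] + [AbstractRecord LocalCache TinyIndex AbstractIndex object] + [SecureRecord SmartStore AbstractRecord]
  take SmartStore:  [TinyView LocalCache TinyIndex AbstractIndex object] + [SmartStore SecureIndex TinyView LocalCache AbstractIndex object] + [AbstractRecord LocalCache TinyIndex AbstractIndex object] + [SmartStore AbstractRecord]
  take SecureIndex:  [TinyView LocalCache TinyIndex AbstractIndex object] + [SecureIndex TinyView LocalCache AbstractIndex object] + [AbstractRecord LocalCache TinyIndex AbstractIndex object] + [AbstractRecord]
  take TinyView:  [TinyView LocalCache TinyIndex AbstractIndex object] + [TinyView LocalCache AbstractIndex object] + [AbstractRecord LocalCache TinyIndex AbstractIndex object] + [AbstractRecord]
  take AbstractRecord:  [LocalCache TinyIndex AbstractIndex object] + [LocalCache AbstractIndex object] + [AbstractRecord LocalCache TinyIndex AbstractIndex object] + [AbstractRecord]
  take LocalCache:  [LocalCache TinyIndex AbstractIndex object] + [LocalCache AbstractIndex object] + [LocalCache TinyIndex AbstractIndex object]
  take TinyIndex:  [TinyIndex AbstractIndex object] + [AbstractIndex object] + [TinyIndex AbstractIndex object]
  take AbstractIndex:  [AbstractIndex object] + [AbstractIndex object] + [AbstractIndex object]
  take object:  [object] + [object] + [object]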